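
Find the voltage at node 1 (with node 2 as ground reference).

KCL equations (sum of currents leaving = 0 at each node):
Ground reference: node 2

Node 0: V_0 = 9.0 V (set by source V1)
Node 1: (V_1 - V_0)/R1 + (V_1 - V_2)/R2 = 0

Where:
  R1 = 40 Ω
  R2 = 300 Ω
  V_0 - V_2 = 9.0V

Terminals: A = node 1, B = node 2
Nodal analysis, taking node 2 as the 0 V reference.
Source V1 fixes V_0 = 9 V.
KCL at each unknown node (sum of currents leaving = 0; resistances in Ω):
  Node 1: (V_1 - 9)/40 + (V_1 - 0)/300 = 0
Collecting terms: 0.02833 × V_1 = 0.225  =>  V_1 = 7.941 V
The requested potential is V_1 = 7.941 V.

Final answer: V_1 = 7.941 V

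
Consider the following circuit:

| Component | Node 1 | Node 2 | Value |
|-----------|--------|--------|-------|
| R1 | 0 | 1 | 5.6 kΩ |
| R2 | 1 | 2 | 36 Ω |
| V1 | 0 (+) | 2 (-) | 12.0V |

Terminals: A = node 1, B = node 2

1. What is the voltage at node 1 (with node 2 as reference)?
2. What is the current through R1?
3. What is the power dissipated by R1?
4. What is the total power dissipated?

Nodal analysis, taking node 2 as the 0 V reference.
Source V1 fixes V_0 = 12 V.
KCL at each unknown node (sum of currents leaving = 0; resistances in Ω):
  Node 1: (V_1 - 12)/5600 + (V_1 - 0)/36 = 0
Collecting terms: 0.02796 × V_1 = 0.002143  =>  V_1 = 0.07665 V
Part 1:
  Read off the nodal solution: V_1 = 0.07665 V
Part 2:
  I_R1 = (V_0 - V_1)/R1 = (12 - 0.07665)/5600 = 0.002129 A
  Magnitude: I_R1 = 0.002129 A
Part 3:
  I_R1 = (V_0 - V_1)/R1 = (12 - 0.07665)/5600 = 0.002129 A
  P_R1 = I_R1² × R1 = (0.002129)² × 5600 = 0.02539 W
Part 4:
  Power in each resistor, P = (ΔV)²/R:
    P_R1 = (12 - 0.07665)²/5600 = 0.02539 W
    P_R2 = (0.07665 - 0)²/36 = 0.0001632 W
  P_total = P_R1 + P_R2 = 0.02555 W

Final answers:
1. V_1 = 0.07665 V
2. I_R1 = 0.002129 A
3. P_R1 = 0.02539 W
4. P_total = 0.02555 W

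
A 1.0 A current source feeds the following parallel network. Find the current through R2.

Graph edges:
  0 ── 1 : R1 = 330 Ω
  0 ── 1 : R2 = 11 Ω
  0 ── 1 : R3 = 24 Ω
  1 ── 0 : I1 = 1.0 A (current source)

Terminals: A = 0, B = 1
All resistors sit directly between nodes 0 and 1, so they are in parallel and share one voltage V; the full source current 1 A splits among them.
1/R_par = 1/330 + 1/11 + 1/24 = 0.1356 S  =>  R_par = 7.374 Ω
V = I × R_par = 1 × 7.374 = 7.374 V
I_R2 = V/R2 = 7.374/11 = 0.6704 A

Final answer: 0.6704 A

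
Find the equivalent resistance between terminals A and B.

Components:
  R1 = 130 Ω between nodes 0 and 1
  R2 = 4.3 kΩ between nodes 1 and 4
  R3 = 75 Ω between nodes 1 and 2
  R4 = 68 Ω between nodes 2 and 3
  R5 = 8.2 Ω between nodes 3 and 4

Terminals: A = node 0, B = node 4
Reduce the network between node 0 (A) and node 4 (B) by series/parallel combination:
  Rs1 = R3 + R4 (series, joined only at node 2) = 75 + 68 = 143 Ω
  Rs2 = R5 + Rs1 (series, joined only at node 3) = 8.2 + 143 = 151.2 Ω
  Rp1 = R2 ‖ Rs2 (parallel, both between nodes 1 and 4) = 1/(1/4300 + 1/151.2) = 146.1 Ω
  Rs3 = R1 + Rp1 (series, joined only at node 1) = 130 + 146.1 = 276.1 Ω
R_eq = 276.1 Ω

Final answer: 276.1 Ω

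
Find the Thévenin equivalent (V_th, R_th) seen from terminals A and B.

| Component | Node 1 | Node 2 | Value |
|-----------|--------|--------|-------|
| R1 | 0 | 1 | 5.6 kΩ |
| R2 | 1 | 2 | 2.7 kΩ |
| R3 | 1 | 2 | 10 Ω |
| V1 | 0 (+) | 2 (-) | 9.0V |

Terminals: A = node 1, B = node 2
Step 1 — V_th is the open-circuit voltage V_A - V_B (nothing connected across the terminals).
Nodal analysis, taking node 2 as the 0 V reference.
Source V1 fixes V_0 = 9 V.
KCL at each unknown node (sum of currents leaving = 0; resistances in Ω):
  Node 1: (V_1 - 9)/5600 + (V_1 - 0)/2700 + (V_1 - 0)/10 = 0
Collecting terms: 0.1005 × V_1 = 0.001607  =>  V_1 = 0.01598 V
V_th = V_1 - V_2 = 0.01598 - 0 = 0.01598 V
Step 2 — R_th: zero the source — replace V1 by a short circuit (node 2 merges into node 0) — and find the resistance seen between A (node 1) and B (node 0).
Reduce the network between node 1 (A) and node 0 (B) by series/parallel combination:
  Rp1 = R1 ‖ R2 ‖ R3 (parallel, all between nodes 0 and 1) = 1/(1/5600 + 1/2700 + 1/10) = 9.945 Ω
R_th = 9.945 Ω

Final answer: V_th = 0.01598 V, R_th = 9.945 Ω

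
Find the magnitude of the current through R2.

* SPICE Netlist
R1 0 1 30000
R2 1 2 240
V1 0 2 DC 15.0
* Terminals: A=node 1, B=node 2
Nodal analysis, taking node 2 as the 0 V reference.
Source V1 fixes V_0 = 15 V.
KCL at each unknown node (sum of currents leaving = 0; resistances in Ω):
  Node 1: (V_1 - 15)/30000 + (V_1 - 0)/240 = 0
Collecting terms: 0.0042 × V_1 = 0.0005  =>  V_1 = 0.119 V
I_R2 = (V_1 - V_2)/R2 = (0.119 - 0)/240 = 0.000496 A
|I_R2| = 0.000496 A

Final answer: |I_R2| = 0.000496 A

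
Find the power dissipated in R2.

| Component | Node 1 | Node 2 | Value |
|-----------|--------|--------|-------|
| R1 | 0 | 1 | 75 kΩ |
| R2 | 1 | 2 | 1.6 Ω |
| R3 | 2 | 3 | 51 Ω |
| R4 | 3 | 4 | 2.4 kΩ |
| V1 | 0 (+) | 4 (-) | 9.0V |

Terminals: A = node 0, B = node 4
Nodal analysis, taking node 4 as the 0 V reference.
Source V1 fixes V_0 = 9 V.
KCL at each unknown node (sum of currents leaving = 0; resistances in Ω):
  Node 1: (V_1 - 9)/75000 + (V_1 - V_2)/1.6 = 0
  Node 2: (V_2 - V_1)/1.6 + (V_2 - V_3)/51 = 0
  Node 3: (V_3 - V_2)/51 + (V_3 - 0)/2400 = 0
Collecting terms (coefficients in siemens):
  0.625·V_1 - 0.625·V_2 = 0.00012
  0.6446·V_2 - 0.625·V_1 - 0.01961·V_3 = 0
  0.02002·V_3 - 0.01961·V_2 = 0
Solving these 3 simultaneous equations (Gaussian elimination) gives:
  V_1 = 0.285 V, V_2 = 0.2848 V, V_3 = 0.2789 V
I_R2 = (V_1 - V_2)/R2 = (0.285 - 0.2848)/1.6 = 0.0001162 A
P_R2 = I_R2² × R2 = (0.0001162)² × 1.6 = 0.0000000216 W

Final answer: 2.16e-08 W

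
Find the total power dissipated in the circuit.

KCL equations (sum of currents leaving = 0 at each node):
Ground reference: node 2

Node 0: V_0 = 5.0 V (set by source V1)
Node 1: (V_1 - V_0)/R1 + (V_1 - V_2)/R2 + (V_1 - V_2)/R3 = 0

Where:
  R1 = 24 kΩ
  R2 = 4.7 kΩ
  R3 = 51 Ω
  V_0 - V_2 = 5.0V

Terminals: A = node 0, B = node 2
Nodal analysis, taking node 2 as the 0 V reference.
Source V1 fixes V_0 = 5 V.
KCL at each unknown node (sum of currents leaving = 0; resistances in Ω):
  Node 1: (V_1 - 5)/24000 + (V_1 - 0)/4700 + (V_1 - 0)/51 = 0
Collecting terms: 0.01986 × V_1 = 0.0002083  =>  V_1 = 0.01049 V
Power in each resistor, P = (ΔV)²/R:
  P_R1 = (5 - 0.01049)²/24000 = 0.001037 W
  P_R2 = (0.01049 - 0)²/4700 = 0.00000002341 W
  P_R3 = (0.01049 - 0)²/51 = 0.000002157 W
P_total = P_R1 + P_R2 + P_R3 = 0.001039 W

Final answer: 0.001039 W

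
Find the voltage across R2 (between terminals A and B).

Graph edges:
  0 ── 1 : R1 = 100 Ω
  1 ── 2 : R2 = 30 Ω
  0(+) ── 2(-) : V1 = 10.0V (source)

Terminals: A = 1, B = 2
R1 and R2 are in series across V1 (node 0 → node 1 → node 2), and the output A–B is taken across R2, so this is a voltage divider.
Series current: I = V1/(R1 + R2) = 10/(100 + 30) = 10/130 = 0.07692 A
V_R2 = I × R2 = V1 × R2/(R1 + R2) = 10 × 30/130 = 2.308 V

Final answer: 2.308 V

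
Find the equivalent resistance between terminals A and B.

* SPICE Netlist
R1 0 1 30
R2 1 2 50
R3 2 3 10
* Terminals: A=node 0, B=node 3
Reduce the network between node 0 (A) and node 3 (B) by series/parallel combination:
  Rs1 = R1 + R2 (series, joined only at node 1) = 30 + 50 = 80 Ω
  Rs2 = R3 + Rs1 (series, joined only at node 2) = 10 + 80 = 90 Ω
R_eq = 90 Ω

Final answer: 90 Ω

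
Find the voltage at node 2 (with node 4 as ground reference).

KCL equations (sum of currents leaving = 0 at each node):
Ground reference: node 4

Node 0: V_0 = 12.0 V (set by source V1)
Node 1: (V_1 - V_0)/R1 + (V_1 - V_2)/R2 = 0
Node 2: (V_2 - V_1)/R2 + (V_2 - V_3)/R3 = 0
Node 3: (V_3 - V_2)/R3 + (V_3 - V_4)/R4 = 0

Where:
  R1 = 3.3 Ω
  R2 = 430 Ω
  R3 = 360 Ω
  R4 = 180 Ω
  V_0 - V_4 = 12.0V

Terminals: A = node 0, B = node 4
Nodal analysis, taking node 4 as the 0 V reference.
Source V1 fixes V_0 = 12 V.
KCL at each unknown node (sum of currents leaving = 0; resistances in Ω):
  Node 1: (V_1 - 12)/3.3 + (V_1 - V_2)/430 = 0
  Node 2: (V_2 - V_1)/430 + (V_2 - V_3)/360 = 0
  Node 3: (V_3 - V_2)/360 + (V_3 - 0)/180 = 0
Collecting terms (coefficients in siemens):
  0.3054·V_1 - 0.002326·V_2 = 3.636
  0.005103·V_2 - 0.002326·V_1 - 0.002778·V_3 = 0
  0.008333·V_3 - 0.002778·V_2 = 0
Solving these 3 simultaneous equations (Gaussian elimination) gives:
  V_1 = 11.96 V, V_2 = 6.658 V, V_3 = 2.219 V
The requested potential is V_2 = 6.658 V.

Final answer: V_2 = 6.658 V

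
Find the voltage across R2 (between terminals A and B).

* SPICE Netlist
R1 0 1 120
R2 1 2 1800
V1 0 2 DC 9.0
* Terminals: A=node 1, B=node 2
R1 and R2 are in series across V1 (node 0 → node 1 → node 2), and the output A–B is taken across R2, so this is a voltage divider.
Series current: I = V1/(R1 + R2) = 9/(120 + 1800) = 9/1920 = 0.004687 A
V_R2 = I × R2 = V1 × R2/(R1 + R2) = 9 × 1800/1920 = 8.438 V

Final answer: 8.438 V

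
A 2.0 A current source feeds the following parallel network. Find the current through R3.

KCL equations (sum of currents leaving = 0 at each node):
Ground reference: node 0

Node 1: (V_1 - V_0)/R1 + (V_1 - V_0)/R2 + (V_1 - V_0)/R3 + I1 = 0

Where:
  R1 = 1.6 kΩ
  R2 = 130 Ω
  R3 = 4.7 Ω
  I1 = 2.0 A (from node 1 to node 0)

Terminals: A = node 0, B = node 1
All resistors sit directly between nodes 0 and 1, so they are in parallel and share one voltage V; the full source current 2 A splits among them.
1/R_par = 1/1600 + 1/130 + 1/4.7 = 0.2211 S  =>  R_par = 4.523 Ω
V = I × R_par = 2 × 4.523 = 9.046 V
I_R3 = V/R3 = 9.046/4.7 = 1.925 A

Final answer: 1.925 A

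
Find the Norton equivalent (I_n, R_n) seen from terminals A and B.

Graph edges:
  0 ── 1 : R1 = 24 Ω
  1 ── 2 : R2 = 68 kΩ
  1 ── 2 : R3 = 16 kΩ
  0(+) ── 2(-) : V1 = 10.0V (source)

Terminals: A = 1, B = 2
Find the Thévenin equivalent first; then I_n = V_th/R_th and R_n = R_th.
Step 1 — V_th is the open-circuit voltage V_A - V_B (nothing connected across the terminals).
Nodal analysis, taking node 2 as the 0 V reference.
Source V1 fixes V_0 = 10 V.
KCL at each unknown node (sum of currents leaving = 0; resistances in Ω):
  Node 1: (V_1 - 10)/24 + (V_1 - 0)/68000 + (V_1 - 0)/16000 = 0
Collecting terms: 0.04174 × V_1 = 0.4167  =>  V_1 = 9.982 V
V_th = V_1 - V_2 = 9.982 - 0 = 9.982 V
Step 2 — R_th: zero the source — replace V1 by a short circuit (node 2 merges into node 0) — and find the resistance seen between A (node 1) and B (node 0).
Reduce the network between node 1 (A) and node 0 (B) by series/parallel combination:
  Rp1 = R1 ‖ R2 ‖ R3 (parallel, all between nodes 0 and 1) = 1/(1/24 + 1/68000 + 1/16000) = 23.96 Ω
R_th = 23.96 Ω
I_n = V_th/R_th = 9.982/23.96 = 0.4167 A, and R_n = R_th = 23.96 Ω

Final answer: I_n = 0.4167 A, R_n = 23.96 Ω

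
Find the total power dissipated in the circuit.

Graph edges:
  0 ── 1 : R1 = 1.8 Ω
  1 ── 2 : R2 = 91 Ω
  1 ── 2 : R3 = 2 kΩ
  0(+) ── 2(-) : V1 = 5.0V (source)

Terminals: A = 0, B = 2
Nodal analysis, taking node 2 as the 0 V reference.
Source V1 fixes V_0 = 5 V.
KCL at each unknown node (sum of currents leaving = 0; resistances in Ω):
  Node 1: (V_1 - 5)/1.8 + (V_1 - 0)/91 + (V_1 - 0)/2000 = 0
Collecting terms: 0.567 × V_1 = 2.778  =>  V_1 = 4.899 V
Power in each resistor, P = (ΔV)²/R:
  P_R1 = (5 - 4.899)²/1.8 = 0.005702 W
  P_R2 = (4.899 - 0)²/91 = 0.2637 W
  P_R3 = (4.899 - 0)²/2000 = 0.012 W
P_total = P_R1 + P_R2 + P_R3 = 0.2814 W

Final answer: 0.2814 W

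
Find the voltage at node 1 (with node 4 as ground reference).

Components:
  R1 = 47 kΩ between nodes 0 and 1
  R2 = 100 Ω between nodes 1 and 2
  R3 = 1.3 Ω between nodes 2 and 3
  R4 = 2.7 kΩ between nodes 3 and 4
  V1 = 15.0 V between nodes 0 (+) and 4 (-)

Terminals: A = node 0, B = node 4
Nodal analysis, taking node 4 as the 0 V reference.
Source V1 fixes V_0 = 15 V.
KCL at each unknown node (sum of currents leaving = 0; resistances in Ω):
  Node 1: (V_1 - 15)/47000 + (V_1 - V_2)/100 = 0
  Node 2: (V_2 - V_1)/100 + (V_2 - V_3)/1.3 = 0
  Node 3: (V_3 - V_2)/1.3 + (V_3 - 0)/2700 = 0
Collecting terms (coefficients in siemens):
  0.01002·V_1 - 0.01·V_2 = 0.0003191
  0.7792·V_2 - 0.01·V_1 - 0.7692·V_3 = 0
  0.7696·V_3 - 0.7692·V_2 = 0
Solving these 3 simultaneous equations (Gaussian elimination) gives:
  V_1 = 0.8437 V, V_2 = 0.8136 V, V_3 = 0.8132 V
The requested potential is V_1 = 0.8437 V.

Final answer: V_1 = 0.8437 V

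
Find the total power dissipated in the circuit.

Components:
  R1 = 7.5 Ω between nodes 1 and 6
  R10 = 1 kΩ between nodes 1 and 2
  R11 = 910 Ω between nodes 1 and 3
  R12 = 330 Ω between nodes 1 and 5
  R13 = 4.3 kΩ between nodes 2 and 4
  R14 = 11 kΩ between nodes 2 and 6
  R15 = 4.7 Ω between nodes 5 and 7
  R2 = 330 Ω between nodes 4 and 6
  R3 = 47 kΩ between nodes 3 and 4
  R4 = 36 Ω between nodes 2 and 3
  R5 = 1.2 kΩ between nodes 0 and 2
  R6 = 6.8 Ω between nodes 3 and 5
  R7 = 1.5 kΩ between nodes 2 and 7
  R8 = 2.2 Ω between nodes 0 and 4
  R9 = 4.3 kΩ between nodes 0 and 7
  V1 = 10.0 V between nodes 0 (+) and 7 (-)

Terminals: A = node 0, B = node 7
Nodal analysis, taking node 7 as the 0 V reference.
Source V1 fixes V_0 = 10 V.
KCL at each unknown node (sum of currents leaving = 0; resistances in Ω):
  Node 1: (V_1 - V_6)/7.5 + (V_1 - V_2)/1000 + (V_1 - V_3)/910 + (V_1 - V_5)/330 = 0
  Node 2: (V_2 - V_3)/36 + (V_2 - 10)/1200 + (V_2 - 0)/1500 + (V_2 - V_1)/1000 + (V_2 - V_4)/4300 + (V_2 - V_6)/11000 = 0
  Node 3: (V_3 - V_4)/47000 + (V_3 - V_2)/36 + (V_3 - V_5)/6.8 + (V_3 - V_1)/910 = 0
  Node 4: (V_4 - V_6)/330 + (V_4 - V_3)/47000 + (V_4 - 10)/2.2 + (V_4 - V_2)/4300 = 0
  Node 5: (V_5 - V_3)/6.8 + (V_5 - V_1)/330 + (V_5 - 0)/4.7 = 0
  Node 6: (V_6 - V_1)/7.5 + (V_6 - V_4)/330 + (V_6 - V_2)/11000 = 0
Collecting terms (coefficients in siemens):
  0.1385·V_1 - 0.001·V_2 - 0.001099·V_3 - 0.00303·V_5 - 0.1333·V_6 = 0
  0.0306·V_2 - 0.001·V_1 - 0.02778·V_3 - 0.0002326·V_4 - 0.00009091·V_6 = 0.008333
  0.176·V_3 - 0.001099·V_1 - 0.02778·V_2 - 0.00002128·V_4 - 0.1471·V_5 = 0
  0.4578·V_4 - 0.0002326·V_2 - 0.00002128·V_3 - 0.00303·V_6 = 4.545
  0.3629·V_5 - 0.00303·V_1 - 0.1471·V_3 = 0
  0.1365·V_6 - 0.1333·V_1 - 0.00009091·V_2 - 0.00303·V_4 = 0
Solving these 6 simultaneous equations (Gaussian elimination) gives:
  V_1 = 3.78 V, V_2 = 0.7065 V, V_3 = 0.2461 V, V_4 = 9.955 V
  V_5 = 0.1313 V, V_6 = 3.915 V
Power in each resistor, P = (ΔV)²/R:
  P_R1 = (3.78 - 3.915)²/7.5 = 0.002433 W
  P_R2 = (9.955 - 3.915)²/330 = 0.1105 W
  P_R3 = (0.2461 - 9.955)²/47000 = 0.002005 W
  P_R4 = (0.7065 - 0.2461)²/36 = 0.005888 W
  P_R5 = (10 - 0.7065)²/1200 = 0.07197 W
  P_R6 = (0.2461 - 0.1313)²/6.8 = 0.001937 W
  P_R7 = (0.7065 - 0)²/1500 = 0.0003327 W
  P_R8 = (10 - 9.955)²/2.2 = 0.0009391 W
  P_R9 = (10 - 0)²/4300 = 0.02326 W
  P_R10 = (3.78 - 0.7065)²/1000 = 0.009444 W
  P_R11 = (3.78 - 0.2461)²/910 = 0.01372 W
  P_R12 = (3.78 - 0.1313)²/330 = 0.04033 W
  P_R13 = (0.7065 - 9.955)²/4300 = 0.01989 W
  P_R14 = (0.7065 - 3.915)²/11000 = 0.0009356 W
  P_R15 = (0.1313 - 0)²/4.7 = 0.003667 W
P_total = P_R1 + P_R2 + P_R3 + P_R4 + P_R5 + P_R6 + P_R7 + P_R8 + P_R9 + P_R10 + P_R11 + P_R12 + P_R13 + P_R14 + P_R15 = 0.3073 W

Final answer: 0.3073 W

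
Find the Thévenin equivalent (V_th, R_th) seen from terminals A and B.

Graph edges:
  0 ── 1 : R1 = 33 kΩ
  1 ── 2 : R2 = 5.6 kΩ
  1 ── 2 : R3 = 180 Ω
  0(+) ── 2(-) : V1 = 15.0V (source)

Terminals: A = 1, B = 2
Step 1 — V_th is the open-circuit voltage V_A - V_B (nothing connected across the terminals).
Nodal analysis, taking node 2 as the 0 V reference.
Source V1 fixes V_0 = 15 V.
KCL at each unknown node (sum of currents leaving = 0; resistances in Ω):
  Node 1: (V_1 - 15)/33000 + (V_1 - 0)/5600 + (V_1 - 0)/180 = 0
Collecting terms: 0.005764 × V_1 = 0.0004545  =>  V_1 = 0.07885 V
V_th = V_1 - V_2 = 0.07885 - 0 = 0.07885 V
Step 2 — R_th: zero the source — replace V1 by a short circuit (node 2 merges into node 0) — and find the resistance seen between A (node 1) and B (node 0).
Reduce the network between node 1 (A) and node 0 (B) by series/parallel combination:
  Rp1 = R1 ‖ R2 ‖ R3 (parallel, all between nodes 0 and 1) = 1/(1/33000 + 1/5600 + 1/180) = 173.5 Ω
R_th = 173.5 Ω

Final answer: V_th = 0.07885 V, R_th = 173.5 Ω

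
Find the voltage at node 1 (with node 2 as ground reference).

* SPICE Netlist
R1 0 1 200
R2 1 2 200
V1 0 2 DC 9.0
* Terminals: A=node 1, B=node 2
Nodal analysis, taking node 2 as the 0 V reference.
Source V1 fixes V_0 = 9 V.
KCL at each unknown node (sum of currents leaving = 0; resistances in Ω):
  Node 1: (V_1 - 9)/200 + (V_1 - 0)/200 = 0
Collecting terms: 0.01 × V_1 = 0.045  =>  V_1 = 4.5 V
The requested potential is V_1 = 4.5 V.

Final answer: V_1 = 4.5 V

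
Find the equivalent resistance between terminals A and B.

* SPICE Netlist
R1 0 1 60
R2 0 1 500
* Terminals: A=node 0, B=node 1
Reduce the network between node 0 (A) and node 1 (B) by series/parallel combination:
  Rp1 = R1 ‖ R2 (parallel, both between nodes 0 and 1) = 1/(1/60 + 1/500) = 53.57 Ω
R_eq = 53.57 Ω

Final answer: 53.57 Ω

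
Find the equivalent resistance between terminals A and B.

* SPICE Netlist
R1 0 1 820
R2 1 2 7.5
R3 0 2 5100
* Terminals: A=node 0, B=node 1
Reduce the network between node 0 (A) and node 1 (B) by series/parallel combination:
  Rs1 = R3 + R2 (series, joined only at node 2) = 5100 + 7.5 = 5108 Ω
  Rp1 = R1 ‖ Rs1 (parallel, both between nodes 0 and 1) = 1/(1/820 + 1/5108) = 706.6 Ω
R_eq = 706.6 Ω

Final answer: 706.6 Ω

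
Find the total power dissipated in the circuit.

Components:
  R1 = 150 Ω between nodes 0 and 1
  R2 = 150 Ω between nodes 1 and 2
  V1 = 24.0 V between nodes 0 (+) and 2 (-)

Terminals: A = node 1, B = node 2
Nodal analysis, taking node 2 as the 0 V reference.
Source V1 fixes V_0 = 24 V.
KCL at each unknown node (sum of currents leaving = 0; resistances in Ω):
  Node 1: (V_1 - 24)/150 + (V_1 - 0)/150 = 0
Collecting terms: 0.01333 × V_1 = 0.16  =>  V_1 = 12 V
Power in each resistor, P = (ΔV)²/R:
  P_R1 = (24 - 12)²/150 = 0.96 W
  P_R2 = (12 - 0)²/150 = 0.96 W
P_total = P_R1 + P_R2 = 1.92 W

Final answer: 1.92 W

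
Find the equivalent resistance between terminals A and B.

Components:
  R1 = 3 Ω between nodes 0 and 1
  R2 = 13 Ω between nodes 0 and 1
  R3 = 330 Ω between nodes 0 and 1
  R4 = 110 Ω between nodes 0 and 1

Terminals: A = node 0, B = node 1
Reduce the network between node 0 (A) and node 1 (B) by series/parallel combination:
  Rp1 = R1 ‖ R2 ‖ R3 ‖ R4 (parallel, all between nodes 0 and 1) = 1/(1/3 + 1/13 + 1/330 + 1/110) = 2.368 Ω
R_eq = 2.368 Ω

Final answer: 2.368 Ω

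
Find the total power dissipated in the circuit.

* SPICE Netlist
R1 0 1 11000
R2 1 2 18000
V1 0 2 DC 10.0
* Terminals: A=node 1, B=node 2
Nodal analysis, taking node 2 as the 0 V reference.
Source V1 fixes V_0 = 10 V.
KCL at each unknown node (sum of currents leaving = 0; resistances in Ω):
  Node 1: (V_1 - 10)/11000 + (V_1 - 0)/18000 = 0
Collecting terms: 0.0001465 × V_1 = 0.0009091  =>  V_1 = 6.207 V
Power in each resistor, P = (ΔV)²/R:
  P_R1 = (10 - 6.207)²/11000 = 0.001308 W
  P_R2 = (6.207 - 0)²/18000 = 0.00214 W
P_total = P_R1 + P_R2 = 0.003448 W

Final answer: 0.003448 W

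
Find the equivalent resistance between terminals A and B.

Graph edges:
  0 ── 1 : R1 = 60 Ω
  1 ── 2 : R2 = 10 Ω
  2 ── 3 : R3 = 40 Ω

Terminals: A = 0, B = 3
Reduce the network between node 0 (A) and node 3 (B) by series/parallel combination:
  Rs1 = R1 + R2 (series, joined only at node 1) = 60 + 10 = 70 Ω
  Rs2 = R3 + Rs1 (series, joined only at node 2) = 40 + 70 = 110 Ω
R_eq = 110 Ω

Final answer: 110 Ω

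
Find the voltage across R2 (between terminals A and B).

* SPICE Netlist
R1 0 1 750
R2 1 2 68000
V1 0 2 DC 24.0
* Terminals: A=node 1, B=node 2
R1 and R2 are in series across V1 (node 0 → node 1 → node 2), and the output A–B is taken across R2, so this is a voltage divider.
Series current: I = V1/(R1 + R2) = 24/(750 + 68000) = 24/68750 = 0.0003491 A
V_R2 = I × R2 = V1 × R2/(R1 + R2) = 24 × 68000/68750 = 23.74 V

Final answer: 23.74 V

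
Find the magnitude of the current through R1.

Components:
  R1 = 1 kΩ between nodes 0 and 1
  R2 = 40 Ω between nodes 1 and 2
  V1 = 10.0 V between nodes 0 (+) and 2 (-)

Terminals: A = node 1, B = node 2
Nodal analysis, taking node 2 as the 0 V reference.
Source V1 fixes V_0 = 10 V.
KCL at each unknown node (sum of currents leaving = 0; resistances in Ω):
  Node 1: (V_1 - 10)/1000 + (V_1 - 0)/40 = 0
Collecting terms: 0.026 × V_1 = 0.01  =>  V_1 = 0.3846 V
I_R1 = (V_0 - V_1)/R1 = (10 - 0.3846)/1000 = 0.009615 A
|I_R1| = 0.009615 A

Final answer: |I_R1| = 0.009615 A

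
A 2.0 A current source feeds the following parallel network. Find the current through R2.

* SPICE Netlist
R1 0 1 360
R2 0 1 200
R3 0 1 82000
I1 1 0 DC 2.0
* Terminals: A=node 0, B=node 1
All resistors sit directly between nodes 0 and 1, so they are in parallel and share one voltage V; the full source current 2 A splits among them.
1/R_par = 1/360 + 1/200 + 1/82000 = 0.00779 S  =>  R_par = 128.4 Ω
V = I × R_par = 2 × 128.4 = 256.7 V
I_R2 = V/R2 = 256.7/200 = 1.284 A

Final answer: 1.284 A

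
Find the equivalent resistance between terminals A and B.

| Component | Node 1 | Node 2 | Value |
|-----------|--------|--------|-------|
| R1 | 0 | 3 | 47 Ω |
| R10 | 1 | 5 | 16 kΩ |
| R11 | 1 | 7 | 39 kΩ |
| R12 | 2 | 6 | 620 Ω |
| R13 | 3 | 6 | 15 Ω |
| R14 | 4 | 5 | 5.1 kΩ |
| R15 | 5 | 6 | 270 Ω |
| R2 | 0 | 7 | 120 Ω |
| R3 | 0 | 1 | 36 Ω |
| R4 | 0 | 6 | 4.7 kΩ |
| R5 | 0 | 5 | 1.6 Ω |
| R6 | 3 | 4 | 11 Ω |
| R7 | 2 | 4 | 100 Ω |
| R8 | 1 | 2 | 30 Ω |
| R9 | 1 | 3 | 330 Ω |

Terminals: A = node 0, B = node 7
The network is not a plain series/parallel combination. Inject a 1 A test current into terminal A (node 0) and return it from terminal B (node 7); then R_eq = V_A / (1 A).
Nodal analysis, taking node 7 as the 0 V reference.
Current source I_test pushes 1 A into node 0 and draws it out of node 7.
KCL at each unknown node (sum of currents leaving = 0; resistances in Ω):
  Node 0: (V_0 - V_3)/47 + (V_0 - 0)/120 + (V_0 - V_1)/36 + (V_0 - V_6)/4700 + (V_0 - V_5)/1.6 - 1 = 0
  Node 1: (V_1 - V_0)/36 + (V_1 - V_2)/30 + (V_1 - V_3)/330 + (V_1 - V_5)/16000 + (V_1 - 0)/39000 = 0
  Node 2: (V_2 - V_1)/30 + (V_2 - V_4)/100 + (V_2 - V_6)/620 = 0
  Node 3: (V_3 - V_0)/47 + (V_3 - V_1)/330 + (V_3 - V_4)/11 + (V_3 - V_6)/15 = 0
  Node 4: (V_4 - V_2)/100 + (V_4 - V_3)/11 + (V_4 - V_5)/5100 = 0
  Node 5: (V_5 - V_0)/1.6 + (V_5 - V_1)/16000 + (V_5 - V_4)/5100 + (V_5 - V_6)/270 = 0
  Node 6: (V_6 - V_0)/4700 + (V_6 - V_2)/620 + (V_6 - V_3)/15 + (V_6 - V_5)/270 = 0
Collecting terms (coefficients in siemens):
  0.6826·V_0 - 0.02778·V_1 - 0.02128·V_3 - 0.625·V_5 - 0.0002128·V_6 = 1
  0.06423·V_1 - 0.02778·V_0 - 0.03333·V_2 - 0.00303·V_3 - 0.0000625·V_5 = 0
  0.04495·V_2 - 0.03333·V_1 - 0.01·V_4 - 0.001613·V_6 = 0
  0.1819·V_3 - 0.02128·V_0 - 0.00303·V_1 - 0.09091·V_4 - 0.06667·V_6 = 0
  0.1011·V_4 - 0.01·V_2 - 0.09091·V_3 - 0.0001961·V_5 = 0
  0.629·V_5 - 0.625·V_0 - 0.0000625·V_1 - 0.0001961·V_4 - 0.003704·V_6 = 0
  0.0722·V_6 - 0.0002128·V_0 - 0.001613·V_2 - 0.06667·V_3 - 0.003704·V_5 = 0
Solving these 7 simultaneous equations (Gaussian elimination) gives:
  V_0 = 119.6 V, V_1 = 119.5 V, V_2 = 119.6 V, V_3 = 119.6 V
  V_4 = 119.6 V, V_5 = 119.6 V, V_6 = 119.6 V
R_eq = V_0 / 1 A = 119.6 Ω

Final answer: 119.6 Ω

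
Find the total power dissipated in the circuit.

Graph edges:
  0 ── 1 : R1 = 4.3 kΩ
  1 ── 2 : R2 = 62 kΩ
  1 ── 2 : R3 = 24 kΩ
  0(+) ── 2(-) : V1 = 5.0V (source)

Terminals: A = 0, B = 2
Nodal analysis, taking node 2 as the 0 V reference.
Source V1 fixes V_0 = 5 V.
KCL at each unknown node (sum of currents leaving = 0; resistances in Ω):
  Node 1: (V_1 - 5)/4300 + (V_1 - 0)/62000 + (V_1 - 0)/24000 = 0
Collecting terms: 0.0002904 × V_1 = 0.001163  =>  V_1 = 4.005 V
Power in each resistor, P = (ΔV)²/R:
  P_R1 = (5 - 4.005)²/4300 = 0.0002304 W
  P_R2 = (4.005 - 0)²/62000 = 0.0002587 W
  P_R3 = (4.005 - 0)²/24000 = 0.0006682 W
P_total = P_R1 + P_R2 + P_R3 = 0.001157 W

Final answer: 0.001157 W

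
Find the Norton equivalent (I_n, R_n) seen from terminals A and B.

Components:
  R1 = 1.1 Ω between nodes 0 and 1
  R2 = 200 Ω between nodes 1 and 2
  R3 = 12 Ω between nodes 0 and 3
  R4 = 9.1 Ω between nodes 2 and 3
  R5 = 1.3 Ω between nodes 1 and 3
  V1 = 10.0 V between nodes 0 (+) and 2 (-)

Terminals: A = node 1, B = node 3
Find the Thévenin equivalent first; then I_n = V_th/R_th and R_n = R_th.
Step 1 — V_th is the open-circuit voltage V_A - V_B (nothing connected across the terminals).
Nodal analysis, taking node 2 as the 0 V reference.
Source V1 fixes V_0 = 10 V.
KCL at each unknown node (sum of currents leaving = 0; resistances in Ω):
  Node 1: (V_1 - 10)/1.1 + (V_1 - 0)/200 + (V_1 - V_3)/1.3 = 0
  Node 3: (V_3 - 10)/12 + (V_3 - 0)/9.1 + (V_3 - V_1)/1.3 = 0
Collecting terms (coefficients in siemens):
  1.683·V_1 - 0.7692·V_3 = 9.091
  0.9625·V_3 - 0.7692·V_1 = 0.8333
Determinant D = (1.683)(0.9625) - (-0.7692)(-0.7692) = 1.028
V_1 = [(9.091)(0.9625) - (-0.7692)(0.8333)]/D = 9.131 V
V_3 = [(1.683)(0.8333) - (9.091)(-0.7692)]/D = 8.164 V
V_th = V_1 - V_3 = 9.131 - 8.164 = 0.9674 V
Step 2 — R_th: zero the source — replace V1 by a short circuit (node 2 merges into node 0) — and find the resistance seen between A (node 1) and B (node 3).
Reduce the network between node 1 (A) and node 3 (B) by series/parallel combination:
  Rp1 = R1 ‖ R2 (parallel, both between nodes 0 and 1) = 1/(1/1.1 + 1/200) = 1.094 Ω
  Rp2 = R3 ‖ R4 (parallel, both between nodes 0 and 3) = 1/(1/12 + 1/9.1) = 5.175 Ω
  Rs1 = Rp1 + Rp2 (series, joined only at node 0) = 1.094 + 5.175 = 6.269 Ω
  Rp3 = R5 ‖ Rs1 (parallel, both between nodes 1 and 3) = 1/(1/1.3 + 1/6.269) = 1.077 Ω
R_th = 1.077 Ω
I_n = V_th/R_th = 0.9674/1.077 = 0.8984 A, and R_n = R_th = 1.077 Ω

Final answer: I_n = 0.8984 A, R_n = 1.077 Ω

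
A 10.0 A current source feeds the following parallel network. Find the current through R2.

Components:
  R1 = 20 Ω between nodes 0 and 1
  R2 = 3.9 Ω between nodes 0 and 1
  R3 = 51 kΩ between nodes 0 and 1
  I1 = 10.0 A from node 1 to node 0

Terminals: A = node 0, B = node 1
All resistors sit directly between nodes 0 and 1, so they are in parallel and share one voltage V; the full source current 10 A splits among them.
1/R_par = 1/20 + 1/3.9 + 1/51000 = 0.3064 S  =>  R_par = 3.263 Ω
V = I × R_par = 10 × 3.263 = 32.63 V
I_R2 = V/R2 = 32.63/3.9 = 8.368 A

Final answer: 8.368 A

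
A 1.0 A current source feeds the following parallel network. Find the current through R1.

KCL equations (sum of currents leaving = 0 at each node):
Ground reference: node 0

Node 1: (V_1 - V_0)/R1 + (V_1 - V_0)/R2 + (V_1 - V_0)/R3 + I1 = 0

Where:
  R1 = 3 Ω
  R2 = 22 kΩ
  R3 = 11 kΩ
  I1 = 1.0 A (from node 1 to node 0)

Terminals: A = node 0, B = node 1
All resistors sit directly between nodes 0 and 1, so they are in parallel and share one voltage V; the full source current 1 A splits among them.
1/R_par = 1/3 + 1/22000 + 1/11000 = 0.3335 S  =>  R_par = 2.999 Ω
V = I × R_par = 1 × 2.999 = 2.999 V
I_R1 = V/R1 = 2.999/3 = 0.9996 A

Final answer: 0.9996 A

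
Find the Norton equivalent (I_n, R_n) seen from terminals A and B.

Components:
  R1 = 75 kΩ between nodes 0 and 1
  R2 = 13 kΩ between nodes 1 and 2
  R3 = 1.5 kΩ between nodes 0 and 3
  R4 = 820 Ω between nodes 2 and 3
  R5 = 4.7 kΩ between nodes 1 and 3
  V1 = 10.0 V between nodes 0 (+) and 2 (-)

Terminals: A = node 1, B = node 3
Find the Thévenin equivalent first; then I_n = V_th/R_th and R_n = R_th.
Step 1 — V_th is the open-circuit voltage V_A - V_B (nothing connected across the terminals).
Nodal analysis, taking node 2 as the 0 V reference.
Source V1 fixes V_0 = 10 V.
KCL at each unknown node (sum of currents leaving = 0; resistances in Ω):
  Node 1: (V_1 - 10)/75000 + (V_1 - 0)/13000 + (V_1 - V_3)/4700 = 0
  Node 3: (V_3 - 10)/1500 + (V_3 - 0)/820 + (V_3 - V_1)/4700 = 0
Collecting terms (coefficients in siemens):
  0.000303·V_1 - 0.0002128·V_3 = 0.0001333
  0.002099·V_3 - 0.0002128·V_1 = 0.006667
Determinant D = (0.000303)(0.002099) - (-0.0002128)(-0.0002128) = 0.0000005908
V_1 = [(0.0001333)(0.002099) - (-0.0002128)(0.006667)]/D = 2.875 V
V_3 = [(0.000303)(0.006667) - (0.0001333)(-0.0002128)]/D = 3.468 V
V_th = V_1 - V_3 = 2.875 - 3.468 = -0.5928 V
Step 2 — R_th: zero the source — replace V1 by a short circuit (node 2 merges into node 0) — and find the resistance seen between A (node 1) and B (node 3).
Reduce the network between node 1 (A) and node 3 (B) by series/parallel combination:
  Rp1 = R1 ‖ R2 (parallel, both between nodes 0 and 1) = 1/(1/75000 + 1/13000) = 11080 Ω
  Rp2 = R3 ‖ R4 (parallel, both between nodes 0 and 3) = 1/(1/1500 + 1/820) = 530.2 Ω
  Rs1 = Rp1 + Rp2 (series, joined only at node 0) = 11080 + 530.2 = 11610 Ω
  Rp3 = R5 ‖ Rs1 (parallel, both between nodes 1 and 3) = 1/(1/4700 + 1/11610) = 3346 Ω
R_th = 3.346 kΩ
I_n = V_th/R_th = -0.5928/3346 = -0.0001772 A, and R_n = R_th = 3.346 kΩ

Final answer: I_n = -0.0001772 A, R_n = 3.346 kΩ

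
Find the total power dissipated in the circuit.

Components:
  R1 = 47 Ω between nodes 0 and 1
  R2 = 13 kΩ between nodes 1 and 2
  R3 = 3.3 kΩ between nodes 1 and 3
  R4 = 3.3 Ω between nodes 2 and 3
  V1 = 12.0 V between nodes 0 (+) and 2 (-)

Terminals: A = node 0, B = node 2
Nodal analysis, taking node 2 as the 0 V reference.
Source V1 fixes V_0 = 12 V.
KCL at each unknown node (sum of currents leaving = 0; resistances in Ω):
  Node 1: (V_1 - 12)/47 + (V_1 - 0)/13000 + (V_1 - V_3)/3300 = 0
  Node 3: (V_3 - V_1)/3300 + (V_3 - 0)/3.3 = 0
Collecting terms (coefficients in siemens):
  0.02166·V_1 - 0.000303·V_3 = 0.2553
  0.3033·V_3 - 0.000303·V_1 = 0
Determinant D = (0.02166)(0.3033) - (-0.000303)(-0.000303) = 0.006569
V_1 = [(0.2553)(0.3033) - (-0.000303)(0)]/D = 11.79 V
V_3 = [(0.02166)(0) - (0.2553)(-0.000303)]/D = 0.01178 V
Power in each resistor, P = (ΔV)²/R:
  P_R1 = (12 - 11.79)²/47 = 0.0009416 W
  P_R2 = (11.79 - 0)²/13000 = 0.01069 W
  P_R3 = (11.79 - 0.01178)²/3300 = 0.04204 W
  P_R4 = (0 - 0.01178)²/3.3 = 0.00004204 W
P_total = P_R1 + P_R2 + P_R3 + P_R4 = 0.05371 W

Final answer: 0.05371 W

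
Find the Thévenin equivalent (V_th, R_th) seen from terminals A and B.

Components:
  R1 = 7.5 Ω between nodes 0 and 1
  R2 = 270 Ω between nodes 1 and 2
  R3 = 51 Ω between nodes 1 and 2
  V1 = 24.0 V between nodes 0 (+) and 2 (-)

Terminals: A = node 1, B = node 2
Step 1 — V_th is the open-circuit voltage V_A - V_B (nothing connected across the terminals).
Nodal analysis, taking node 2 as the 0 V reference.
Source V1 fixes V_0 = 24 V.
KCL at each unknown node (sum of currents leaving = 0; resistances in Ω):
  Node 1: (V_1 - 24)/7.5 + (V_1 - 0)/270 + (V_1 - 0)/51 = 0
Collecting terms: 0.1566 × V_1 = 3.2  =>  V_1 = 20.43 V
V_th = V_1 - V_2 = 20.43 - 0 = 20.43 V
Step 2 — R_th: zero the source — replace V1 by a short circuit (node 2 merges into node 0) — and find the resistance seen between A (node 1) and B (node 0).
Reduce the network between node 1 (A) and node 0 (B) by series/parallel combination:
  Rp1 = R1 ‖ R2 ‖ R3 (parallel, all between nodes 0 and 1) = 1/(1/7.5 + 1/270 + 1/51) = 6.384 Ω
R_th = 6.384 Ω

Final answer: V_th = 20.43 V, R_th = 6.384 Ω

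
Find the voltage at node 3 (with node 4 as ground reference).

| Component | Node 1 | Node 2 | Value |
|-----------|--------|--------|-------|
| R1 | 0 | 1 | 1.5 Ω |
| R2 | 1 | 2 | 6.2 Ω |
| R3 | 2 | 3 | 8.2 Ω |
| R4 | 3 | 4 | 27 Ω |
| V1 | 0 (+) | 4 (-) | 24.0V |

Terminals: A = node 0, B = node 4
Nodal analysis, taking node 4 as the 0 V reference.
Source V1 fixes V_0 = 24 V.
KCL at each unknown node (sum of currents leaving = 0; resistances in Ω):
  Node 1: (V_1 - 24)/1.5 + (V_1 - V_2)/6.2 = 0
  Node 2: (V_2 - V_1)/6.2 + (V_2 - V_3)/8.2 = 0
  Node 3: (V_3 - V_2)/8.2 + (V_3 - 0)/27 = 0
Collecting terms (coefficients in siemens):
  0.828·V_1 - 0.1613·V_2 = 16
  0.2832·V_2 - 0.1613·V_1 - 0.122·V_3 = 0
  0.159·V_3 - 0.122·V_2 = 0
Solving these 3 simultaneous equations (Gaussian elimination) gives:
  V_1 = 23.16 V, V_2 = 19.69 V, V_3 = 15.1 V
The requested potential is V_3 = 15.1 V.

Final answer: V_3 = 15.1 V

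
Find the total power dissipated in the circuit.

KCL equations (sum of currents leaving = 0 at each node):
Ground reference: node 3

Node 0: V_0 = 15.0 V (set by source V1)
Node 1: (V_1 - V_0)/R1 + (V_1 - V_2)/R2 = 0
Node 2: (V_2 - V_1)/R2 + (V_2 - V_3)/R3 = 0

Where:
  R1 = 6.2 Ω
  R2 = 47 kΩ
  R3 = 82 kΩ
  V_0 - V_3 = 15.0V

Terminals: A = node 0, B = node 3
Nodal analysis, taking node 3 as the 0 V reference.
Source V1 fixes V_0 = 15 V.
KCL at each unknown node (sum of currents leaving = 0; resistances in Ω):
  Node 1: (V_1 - 15)/6.2 + (V_1 - V_2)/47000 = 0
  Node 2: (V_2 - V_1)/47000 + (V_2 - 0)/82000 = 0
Collecting terms (coefficients in siemens):
  0.1613·V_1 - 0.00002128·V_2 = 2.419
  0.00003347·V_2 - 0.00002128·V_1 = 0
Determinant D = (0.1613)(0.00003347) - (-0.00002128)(-0.00002128) = 0.000005399
V_1 = [(2.419)(0.00003347) - (-0.00002128)(0)]/D = 15 V
V_2 = [(0.1613)(0) - (2.419)(-0.00002128)]/D = 9.534 V
Power in each resistor, P = (ΔV)²/R:
  P_R1 = (15 - 15)²/6.2 = 0.00000008382 W
  P_R2 = (15 - 9.534)²/47000 = 0.0006354 W
  P_R3 = (9.534 - 0)²/82000 = 0.001109 W
P_total = P_R1 + P_R2 + P_R3 = 0.001744 W

Final answer: 0.001744 W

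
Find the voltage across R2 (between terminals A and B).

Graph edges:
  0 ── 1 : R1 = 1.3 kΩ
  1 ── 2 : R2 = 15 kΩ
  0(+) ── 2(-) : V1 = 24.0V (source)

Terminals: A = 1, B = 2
R1 and R2 are in series across V1 (node 0 → node 1 → node 2), and the output A–B is taken across R2, so this is a voltage divider.
Series current: I = V1/(R1 + R2) = 24/(1300 + 15000) = 24/16300 = 0.001472 A
V_R2 = I × R2 = V1 × R2/(R1 + R2) = 24 × 15000/16300 = 22.09 V

Final answer: 22.09 V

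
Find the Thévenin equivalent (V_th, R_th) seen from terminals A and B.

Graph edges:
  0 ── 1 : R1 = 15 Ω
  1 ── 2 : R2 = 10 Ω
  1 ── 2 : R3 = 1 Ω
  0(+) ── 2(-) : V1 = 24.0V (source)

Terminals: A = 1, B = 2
Step 1 — V_th is the open-circuit voltage V_A - V_B (nothing connected across the terminals).
Nodal analysis, taking node 2 as the 0 V reference.
Source V1 fixes V_0 = 24 V.
KCL at each unknown node (sum of currents leaving = 0; resistances in Ω):
  Node 1: (V_1 - 24)/15 + (V_1 - 0)/10 + (V_1 - 0)/1 = 0
Collecting terms: 1.167 × V_1 = 1.6  =>  V_1 = 1.371 V
V_th = V_1 - V_2 = 1.371 - 0 = 1.371 V
Step 2 — R_th: zero the source — replace V1 by a short circuit (node 2 merges into node 0) — and find the resistance seen between A (node 1) and B (node 0).
Reduce the network between node 1 (A) and node 0 (B) by series/parallel combination:
  Rp1 = R1 ‖ R2 ‖ R3 (parallel, all between nodes 0 and 1) = 1/(1/15 + 1/10 + 1/1) = 0.8571 Ω
R_th = 0.8571 Ω

Final answer: V_th = 1.371 V, R_th = 0.8571 Ω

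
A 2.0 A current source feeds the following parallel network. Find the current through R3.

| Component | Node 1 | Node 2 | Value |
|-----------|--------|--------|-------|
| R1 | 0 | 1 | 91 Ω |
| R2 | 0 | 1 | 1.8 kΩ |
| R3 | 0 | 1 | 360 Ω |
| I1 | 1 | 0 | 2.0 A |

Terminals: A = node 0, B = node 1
All resistors sit directly between nodes 0 and 1, so they are in parallel and share one voltage V; the full source current 2 A splits among them.
1/R_par = 1/91 + 1/1800 + 1/360 = 0.01432 S  =>  R_par = 69.82 Ω
V = I × R_par = 2 × 69.82 = 139.6 V
I_R3 = V/R3 = 139.6/360 = 0.3879 A

Final answer: 0.3879 A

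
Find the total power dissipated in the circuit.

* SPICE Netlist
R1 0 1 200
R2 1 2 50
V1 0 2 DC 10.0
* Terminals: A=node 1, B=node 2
Nodal analysis, taking node 2 as the 0 V reference.
Source V1 fixes V_0 = 10 V.
KCL at each unknown node (sum of currents leaving = 0; resistances in Ω):
  Node 1: (V_1 - 10)/200 + (V_1 - 0)/50 = 0
Collecting terms: 0.025 × V_1 = 0.05  =>  V_1 = 2 V
Power in each resistor, P = (ΔV)²/R:
  P_R1 = (10 - 2)²/200 = 0.32 W
  P_R2 = (2 - 0)²/50 = 0.08 W
P_total = P_R1 + P_R2 = 0.4 W

Final answer: 0.4 W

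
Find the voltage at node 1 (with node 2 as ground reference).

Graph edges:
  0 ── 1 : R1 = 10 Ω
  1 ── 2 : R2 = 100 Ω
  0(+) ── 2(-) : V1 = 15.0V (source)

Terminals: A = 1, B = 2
Nodal analysis, taking node 2 as the 0 V reference.
Source V1 fixes V_0 = 15 V.
KCL at each unknown node (sum of currents leaving = 0; resistances in Ω):
  Node 1: (V_1 - 15)/10 + (V_1 - 0)/100 = 0
Collecting terms: 0.11 × V_1 = 1.5  =>  V_1 = 13.64 V
The requested potential is V_1 = 13.64 V.

Final answer: V_1 = 13.64 V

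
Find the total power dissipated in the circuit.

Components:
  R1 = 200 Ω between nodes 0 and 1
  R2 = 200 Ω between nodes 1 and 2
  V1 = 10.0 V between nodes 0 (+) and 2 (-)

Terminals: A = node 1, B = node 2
Nodal analysis, taking node 2 as the 0 V reference.
Source V1 fixes V_0 = 10 V.
KCL at each unknown node (sum of currents leaving = 0; resistances in Ω):
  Node 1: (V_1 - 10)/200 + (V_1 - 0)/200 = 0
Collecting terms: 0.01 × V_1 = 0.05  =>  V_1 = 5 V
Power in each resistor, P = (ΔV)²/R:
  P_R1 = (10 - 5)²/200 = 0.125 W
  P_R2 = (5 - 0)²/200 = 0.125 W
P_total = P_R1 + P_R2 = 0.25 W

Final answer: 0.25 W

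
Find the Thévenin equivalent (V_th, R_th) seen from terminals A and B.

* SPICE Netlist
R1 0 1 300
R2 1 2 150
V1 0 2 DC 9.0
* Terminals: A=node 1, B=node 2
Step 1 — V_th is the open-circuit voltage V_A - V_B (nothing connected across the terminals).
Nodal analysis, taking node 2 as the 0 V reference.
Source V1 fixes V_0 = 9 V.
KCL at each unknown node (sum of currents leaving = 0; resistances in Ω):
  Node 1: (V_1 - 9)/300 + (V_1 - 0)/150 = 0
Collecting terms: 0.01 × V_1 = 0.03  =>  V_1 = 3 V
V_th = V_1 - V_2 = 3 - 0 = 3 V
Step 2 — R_th: zero the source — replace V1 by a short circuit (node 2 merges into node 0) — and find the resistance seen between A (node 1) and B (node 0).
Reduce the network between node 1 (A) and node 0 (B) by series/parallel combination:
  Rp1 = R1 ‖ R2 (parallel, both between nodes 0 and 1) = 1/(1/300 + 1/150) = 100 Ω
R_th = 100 Ω

Final answer: V_th = 3 V, R_th = 100 Ω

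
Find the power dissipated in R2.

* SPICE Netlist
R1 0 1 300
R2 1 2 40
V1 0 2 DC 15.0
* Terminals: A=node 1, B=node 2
Nodal analysis, taking node 2 as the 0 V reference.
Source V1 fixes V_0 = 15 V.
KCL at each unknown node (sum of currents leaving = 0; resistances in Ω):
  Node 1: (V_1 - 15)/300 + (V_1 - 0)/40 = 0
Collecting terms: 0.02833 × V_1 = 0.05  =>  V_1 = 1.765 V
I_R2 = (V_1 - V_2)/R2 = (1.765 - 0)/40 = 0.04412 A
P_R2 = I_R2² × R2 = (0.04412)² × 40 = 0.07785 W

Final answer: 0.07785 W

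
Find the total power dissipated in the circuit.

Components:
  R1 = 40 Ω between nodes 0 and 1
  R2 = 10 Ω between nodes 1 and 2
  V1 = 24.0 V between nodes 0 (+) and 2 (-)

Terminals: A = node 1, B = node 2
Nodal analysis, taking node 2 as the 0 V reference.
Source V1 fixes V_0 = 24 V.
KCL at each unknown node (sum of currents leaving = 0; resistances in Ω):
  Node 1: (V_1 - 24)/40 + (V_1 - 0)/10 = 0
Collecting terms: 0.125 × V_1 = 0.6  =>  V_1 = 4.8 V
Power in each resistor, P = (ΔV)²/R:
  P_R1 = (24 - 4.8)²/40 = 9.216 W
  P_R2 = (4.8 - 0)²/10 = 2.304 W
P_total = P_R1 + P_R2 = 11.52 W

Final answer: 11.52 W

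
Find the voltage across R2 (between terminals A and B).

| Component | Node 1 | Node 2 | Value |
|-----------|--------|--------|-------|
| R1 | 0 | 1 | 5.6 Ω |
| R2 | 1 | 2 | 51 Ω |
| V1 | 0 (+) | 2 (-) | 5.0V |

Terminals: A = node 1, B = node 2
R1 and R2 are in series across V1 (node 0 → node 1 → node 2), and the output A–B is taken across R2, so this is a voltage divider.
Series current: I = V1/(R1 + R2) = 5/(5.6 + 51) = 5/56.6 = 0.08834 A
V_R2 = I × R2 = V1 × R2/(R1 + R2) = 5 × 51/56.6 = 4.505 V

Final answer: 4.505 V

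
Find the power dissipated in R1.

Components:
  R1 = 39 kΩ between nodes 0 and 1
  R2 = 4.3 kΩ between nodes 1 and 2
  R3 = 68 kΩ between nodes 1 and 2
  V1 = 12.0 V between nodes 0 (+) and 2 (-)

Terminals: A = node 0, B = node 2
Nodal analysis, taking node 2 as the 0 V reference.
Source V1 fixes V_0 = 12 V.
KCL at each unknown node (sum of currents leaving = 0; resistances in Ω):
  Node 1: (V_1 - 12)/39000 + (V_1 - 0)/4300 + (V_1 - 0)/68000 = 0
Collecting terms: 0.0002729 × V_1 = 0.0003077  =>  V_1 = 1.127 V
I_R1 = (V_0 - V_1)/R1 = (12 - 1.127)/39000 = 0.0002788 A
P_R1 = I_R1² × R1 = (0.0002788)² × 39000 = 0.003031 W

Final answer: 0.003031 W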